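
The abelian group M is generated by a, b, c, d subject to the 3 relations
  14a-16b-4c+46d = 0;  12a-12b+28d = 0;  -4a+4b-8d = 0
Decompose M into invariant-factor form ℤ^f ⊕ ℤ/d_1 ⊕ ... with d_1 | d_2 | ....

Answer: M ≅ ℤ^1 ⊕ ℤ/2 ⊕ ℤ/4 ⊕ ℤ/4

Derivation:
rank_ℚ(R)=3; free=4−3=1
SNF(R) diag = [2, 4, 4] → torsion [2, 4, 4]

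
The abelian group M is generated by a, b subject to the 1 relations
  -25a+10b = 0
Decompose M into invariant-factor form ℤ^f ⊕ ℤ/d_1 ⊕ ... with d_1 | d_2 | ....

Answer: M ≅ ℤ^1 ⊕ ℤ/5

Derivation:
rank_ℚ(R)=1; free=2−1=1
SNF(R) diag = [5] → torsion [5]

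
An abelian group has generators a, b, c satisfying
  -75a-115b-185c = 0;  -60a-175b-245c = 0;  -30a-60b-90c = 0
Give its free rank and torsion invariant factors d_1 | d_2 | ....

Answer: M ≅ ℤ/5 ⊕ ℤ/15 ⊕ ℤ/30

Derivation:
rank_ℚ(R)=3; free=3−3=0
SNF(R) diag = [5, 15, 30] → torsion [5, 15, 30]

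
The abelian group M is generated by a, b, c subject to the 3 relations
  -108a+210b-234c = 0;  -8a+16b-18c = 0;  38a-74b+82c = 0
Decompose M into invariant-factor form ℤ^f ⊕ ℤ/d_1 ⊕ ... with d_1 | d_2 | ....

Answer: M ≅ ℤ/2 ⊕ ℤ/2 ⊕ ℤ/6

Derivation:
rank_ℚ(R)=3; free=3−3=0
SNF(R) diag = [2, 2, 6] → torsion [2, 2, 6]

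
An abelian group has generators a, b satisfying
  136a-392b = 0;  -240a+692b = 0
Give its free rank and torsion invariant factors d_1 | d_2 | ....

rank_ℚ(R)=2; free=2−2=0
SNF(R) diag = [4, 8] → torsion [4, 8]

Answer: M ≅ ℤ/4 ⊕ ℤ/8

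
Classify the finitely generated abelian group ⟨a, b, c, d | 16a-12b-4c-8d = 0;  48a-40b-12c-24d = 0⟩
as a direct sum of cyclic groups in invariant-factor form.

rank_ℚ(R)=2; free=4−2=2
SNF(R) diag = [4, 4] → torsion [4, 4]

Answer: M ≅ ℤ^2 ⊕ ℤ/4 ⊕ ℤ/4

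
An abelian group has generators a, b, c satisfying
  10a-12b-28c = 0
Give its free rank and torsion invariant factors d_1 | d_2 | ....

Answer: M ≅ ℤ^2 ⊕ ℤ/2

Derivation:
rank_ℚ(R)=1; free=3−1=2
SNF(R) diag = [2] → torsion [2]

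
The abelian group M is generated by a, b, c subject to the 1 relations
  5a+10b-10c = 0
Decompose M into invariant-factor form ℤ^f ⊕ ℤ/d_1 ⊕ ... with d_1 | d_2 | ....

rank_ℚ(R)=1; free=3−1=2
SNF(R) diag = [5] → torsion [5]

Answer: M ≅ ℤ^2 ⊕ ℤ/5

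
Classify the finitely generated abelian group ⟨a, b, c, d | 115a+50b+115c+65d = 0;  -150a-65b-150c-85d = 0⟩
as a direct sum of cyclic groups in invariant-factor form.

rank_ℚ(R)=2; free=4−2=2
SNF(R) diag = [5, 5] → torsion [5, 5]

Answer: M ≅ ℤ^2 ⊕ ℤ/5 ⊕ ℤ/5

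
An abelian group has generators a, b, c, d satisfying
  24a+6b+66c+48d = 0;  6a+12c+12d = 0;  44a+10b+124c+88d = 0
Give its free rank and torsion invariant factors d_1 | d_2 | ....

rank_ℚ(R)=3; free=4−3=1
SNF(R) diag = [2, 6, 18] → torsion [2, 6, 18]

Answer: M ≅ ℤ^1 ⊕ ℤ/2 ⊕ ℤ/6 ⊕ ℤ/18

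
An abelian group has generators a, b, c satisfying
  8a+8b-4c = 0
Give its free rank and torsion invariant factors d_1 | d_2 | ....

rank_ℚ(R)=1; free=3−1=2
SNF(R) diag = [4] → torsion [4]

Answer: M ≅ ℤ^2 ⊕ ℤ/4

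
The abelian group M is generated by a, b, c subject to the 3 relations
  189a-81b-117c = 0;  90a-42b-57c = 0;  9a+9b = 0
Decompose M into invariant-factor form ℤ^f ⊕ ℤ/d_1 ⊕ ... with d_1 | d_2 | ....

rank_ℚ(R)=3; free=3−3=0
SNF(R) diag = [3, 9, 18] → torsion [3, 9, 18]

Answer: M ≅ ℤ/3 ⊕ ℤ/9 ⊕ ℤ/18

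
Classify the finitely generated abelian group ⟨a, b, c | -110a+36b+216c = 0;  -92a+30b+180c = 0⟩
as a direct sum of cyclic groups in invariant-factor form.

rank_ℚ(R)=2; free=3−2=1
SNF(R) diag = [2, 6] → torsion [2, 6]

Answer: M ≅ ℤ^1 ⊕ ℤ/2 ⊕ ℤ/6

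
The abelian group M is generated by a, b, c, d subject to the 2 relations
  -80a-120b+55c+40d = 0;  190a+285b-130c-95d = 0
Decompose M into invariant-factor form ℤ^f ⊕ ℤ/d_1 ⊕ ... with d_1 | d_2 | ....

rank_ℚ(R)=2; free=4−2=2
SNF(R) diag = [5, 5] → torsion [5, 5]

Answer: M ≅ ℤ^2 ⊕ ℤ/5 ⊕ ℤ/5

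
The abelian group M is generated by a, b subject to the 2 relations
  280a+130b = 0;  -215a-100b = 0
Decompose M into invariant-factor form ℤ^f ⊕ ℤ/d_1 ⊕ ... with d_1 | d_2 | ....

rank_ℚ(R)=2; free=2−2=0
SNF(R) diag = [5, 10] → torsion [5, 10]

Answer: M ≅ ℤ/5 ⊕ ℤ/10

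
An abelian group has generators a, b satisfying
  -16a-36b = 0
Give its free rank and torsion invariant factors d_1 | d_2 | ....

Answer: M ≅ ℤ^1 ⊕ ℤ/4

Derivation:
rank_ℚ(R)=1; free=2−1=1
SNF(R) diag = [4] → torsion [4]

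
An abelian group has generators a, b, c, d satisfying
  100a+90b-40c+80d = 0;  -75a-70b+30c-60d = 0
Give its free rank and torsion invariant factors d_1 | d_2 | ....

Answer: M ≅ ℤ^2 ⊕ ℤ/5 ⊕ ℤ/10

Derivation:
rank_ℚ(R)=2; free=4−2=2
SNF(R) diag = [5, 10] → torsion [5, 10]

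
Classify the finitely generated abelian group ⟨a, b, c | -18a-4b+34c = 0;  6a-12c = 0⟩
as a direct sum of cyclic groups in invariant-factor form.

Answer: M ≅ ℤ^1 ⊕ ℤ/2 ⊕ ℤ/6

Derivation:
rank_ℚ(R)=2; free=3−2=1
SNF(R) diag = [2, 6] → torsion [2, 6]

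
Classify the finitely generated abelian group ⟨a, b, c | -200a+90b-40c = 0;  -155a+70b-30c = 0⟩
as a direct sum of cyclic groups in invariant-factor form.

Answer: M ≅ ℤ^1 ⊕ ℤ/5 ⊕ ℤ/10

Derivation:
rank_ℚ(R)=2; free=3−2=1
SNF(R) diag = [5, 10] → torsion [5, 10]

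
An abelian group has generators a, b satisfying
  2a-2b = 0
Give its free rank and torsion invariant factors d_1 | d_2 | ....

Answer: M ≅ ℤ^1 ⊕ ℤ/2

Derivation:
rank_ℚ(R)=1; free=2−1=1
SNF(R) diag = [2] → torsion [2]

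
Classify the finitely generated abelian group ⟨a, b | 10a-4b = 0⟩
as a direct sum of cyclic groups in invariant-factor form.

Answer: M ≅ ℤ^1 ⊕ ℤ/2

Derivation:
rank_ℚ(R)=1; free=2−1=1
SNF(R) diag = [2] → torsion [2]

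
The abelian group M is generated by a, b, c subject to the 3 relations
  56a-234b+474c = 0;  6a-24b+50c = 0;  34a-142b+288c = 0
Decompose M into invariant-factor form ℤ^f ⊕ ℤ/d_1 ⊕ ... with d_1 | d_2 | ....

rank_ℚ(R)=3; free=3−3=0
SNF(R) diag = [2, 2, 4] → torsion [2, 2, 4]

Answer: M ≅ ℤ/2 ⊕ ℤ/2 ⊕ ℤ/4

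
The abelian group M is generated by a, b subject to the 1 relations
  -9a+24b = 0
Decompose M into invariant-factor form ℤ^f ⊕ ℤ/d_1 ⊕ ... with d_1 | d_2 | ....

Answer: M ≅ ℤ^1 ⊕ ℤ/3

Derivation:
rank_ℚ(R)=1; free=2−1=1
SNF(R) diag = [3] → torsion [3]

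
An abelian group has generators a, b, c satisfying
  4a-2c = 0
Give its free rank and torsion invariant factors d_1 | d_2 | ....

Answer: M ≅ ℤ^2 ⊕ ℤ/2

Derivation:
rank_ℚ(R)=1; free=3−1=2
SNF(R) diag = [2] → torsion [2]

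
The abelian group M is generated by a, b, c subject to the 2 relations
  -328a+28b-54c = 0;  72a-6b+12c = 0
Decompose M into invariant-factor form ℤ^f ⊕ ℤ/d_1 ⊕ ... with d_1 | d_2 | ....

rank_ℚ(R)=2; free=3−2=1
SNF(R) diag = [2, 6] → torsion [2, 6]

Answer: M ≅ ℤ^1 ⊕ ℤ/2 ⊕ ℤ/6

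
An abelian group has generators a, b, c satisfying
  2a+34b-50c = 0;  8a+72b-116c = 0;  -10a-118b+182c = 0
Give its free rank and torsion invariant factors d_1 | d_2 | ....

Answer: M ≅ ℤ/2 ⊕ ℤ/4 ⊕ ℤ/4

Derivation:
rank_ℚ(R)=3; free=3−3=0
SNF(R) diag = [2, 4, 4] → torsion [2, 4, 4]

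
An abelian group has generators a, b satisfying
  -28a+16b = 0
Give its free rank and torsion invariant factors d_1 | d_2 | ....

Answer: M ≅ ℤ^1 ⊕ ℤ/4

Derivation:
rank_ℚ(R)=1; free=2−1=1
SNF(R) diag = [4] → torsion [4]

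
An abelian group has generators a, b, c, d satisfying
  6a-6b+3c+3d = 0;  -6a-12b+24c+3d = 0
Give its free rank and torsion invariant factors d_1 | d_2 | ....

rank_ℚ(R)=2; free=4−2=2
SNF(R) diag = [3, 3] → torsion [3, 3]

Answer: M ≅ ℤ^2 ⊕ ℤ/3 ⊕ ℤ/3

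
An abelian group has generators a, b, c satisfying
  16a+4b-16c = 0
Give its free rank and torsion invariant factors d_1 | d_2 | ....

rank_ℚ(R)=1; free=3−1=2
SNF(R) diag = [4] → torsion [4]

Answer: M ≅ ℤ^2 ⊕ ℤ/4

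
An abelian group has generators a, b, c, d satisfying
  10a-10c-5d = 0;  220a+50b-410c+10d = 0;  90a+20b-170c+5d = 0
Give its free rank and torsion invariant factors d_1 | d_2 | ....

Answer: M ≅ ℤ^1 ⊕ ℤ/5 ⊕ ℤ/10 ⊕ ℤ/20

Derivation:
rank_ℚ(R)=3; free=4−3=1
SNF(R) diag = [5, 10, 20] → torsion [5, 10, 20]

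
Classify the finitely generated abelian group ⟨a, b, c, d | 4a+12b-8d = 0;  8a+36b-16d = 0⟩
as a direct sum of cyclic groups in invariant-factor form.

Answer: M ≅ ℤ^2 ⊕ ℤ/4 ⊕ ℤ/12

Derivation:
rank_ℚ(R)=2; free=4−2=2
SNF(R) diag = [4, 12] → torsion [4, 12]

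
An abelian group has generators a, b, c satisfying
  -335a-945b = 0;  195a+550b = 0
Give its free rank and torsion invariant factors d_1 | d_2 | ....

Answer: M ≅ ℤ^1 ⊕ ℤ/5 ⊕ ℤ/5

Derivation:
rank_ℚ(R)=2; free=3−2=1
SNF(R) diag = [5, 5] → torsion [5, 5]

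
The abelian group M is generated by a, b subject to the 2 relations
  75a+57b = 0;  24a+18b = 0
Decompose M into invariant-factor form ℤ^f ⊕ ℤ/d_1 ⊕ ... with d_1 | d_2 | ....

Answer: M ≅ ℤ/3 ⊕ ℤ/6

Derivation:
rank_ℚ(R)=2; free=2−2=0
SNF(R) diag = [3, 6] → torsion [3, 6]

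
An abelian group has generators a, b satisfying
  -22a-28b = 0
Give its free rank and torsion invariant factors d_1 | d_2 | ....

Answer: M ≅ ℤ^1 ⊕ ℤ/2

Derivation:
rank_ℚ(R)=1; free=2−1=1
SNF(R) diag = [2] → torsion [2]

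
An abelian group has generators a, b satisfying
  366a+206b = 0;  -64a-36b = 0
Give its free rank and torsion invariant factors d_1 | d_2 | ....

Answer: M ≅ ℤ/2 ⊕ ℤ/4

Derivation:
rank_ℚ(R)=2; free=2−2=0
SNF(R) diag = [2, 4] → torsion [2, 4]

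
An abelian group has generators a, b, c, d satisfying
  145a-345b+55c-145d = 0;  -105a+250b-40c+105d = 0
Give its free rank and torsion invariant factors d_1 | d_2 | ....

Answer: M ≅ ℤ^2 ⊕ ℤ/5 ⊕ ℤ/5

Derivation:
rank_ℚ(R)=2; free=4−2=2
SNF(R) diag = [5, 5] → torsion [5, 5]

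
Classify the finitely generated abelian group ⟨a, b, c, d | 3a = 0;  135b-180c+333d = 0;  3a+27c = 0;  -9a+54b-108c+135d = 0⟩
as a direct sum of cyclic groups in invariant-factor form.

Answer: M ≅ ℤ/3 ⊕ ℤ/9 ⊕ ℤ/27 ⊕ ℤ/27

Derivation:
rank_ℚ(R)=4; free=4−4=0
SNF(R) diag = [3, 9, 27, 27] → torsion [3, 9, 27, 27]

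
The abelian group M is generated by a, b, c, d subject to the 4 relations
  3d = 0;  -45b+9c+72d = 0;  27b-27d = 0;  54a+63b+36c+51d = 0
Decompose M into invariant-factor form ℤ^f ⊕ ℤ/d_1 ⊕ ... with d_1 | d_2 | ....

Answer: M ≅ ℤ/3 ⊕ ℤ/9 ⊕ ℤ/27 ⊕ ℤ/54

Derivation:
rank_ℚ(R)=4; free=4−4=0
SNF(R) diag = [3, 9, 27, 54] → torsion [3, 9, 27, 54]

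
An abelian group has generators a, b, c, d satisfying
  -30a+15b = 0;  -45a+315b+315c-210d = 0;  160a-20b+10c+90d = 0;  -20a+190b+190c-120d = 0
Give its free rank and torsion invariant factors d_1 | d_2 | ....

Answer: M ≅ ℤ/5 ⊕ ℤ/15 ⊕ ℤ/30 ⊕ ℤ/30

Derivation:
rank_ℚ(R)=4; free=4−4=0
SNF(R) diag = [5, 15, 30, 30] → torsion [5, 15, 30, 30]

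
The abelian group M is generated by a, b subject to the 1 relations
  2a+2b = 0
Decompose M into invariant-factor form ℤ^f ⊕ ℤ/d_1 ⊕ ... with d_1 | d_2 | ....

rank_ℚ(R)=1; free=2−1=1
SNF(R) diag = [2] → torsion [2]

Answer: M ≅ ℤ^1 ⊕ ℤ/2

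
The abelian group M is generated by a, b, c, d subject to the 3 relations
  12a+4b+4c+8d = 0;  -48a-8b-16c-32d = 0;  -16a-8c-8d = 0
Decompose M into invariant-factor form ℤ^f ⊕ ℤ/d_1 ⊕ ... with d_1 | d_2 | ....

rank_ℚ(R)=3; free=4−3=1
SNF(R) diag = [4, 8, 8] → torsion [4, 8, 8]

Answer: M ≅ ℤ^1 ⊕ ℤ/4 ⊕ ℤ/8 ⊕ ℤ/8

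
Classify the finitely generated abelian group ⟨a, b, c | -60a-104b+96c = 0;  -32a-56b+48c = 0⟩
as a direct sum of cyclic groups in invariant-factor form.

rank_ℚ(R)=2; free=3−2=1
SNF(R) diag = [4, 8] → torsion [4, 8]

Answer: M ≅ ℤ^1 ⊕ ℤ/4 ⊕ ℤ/8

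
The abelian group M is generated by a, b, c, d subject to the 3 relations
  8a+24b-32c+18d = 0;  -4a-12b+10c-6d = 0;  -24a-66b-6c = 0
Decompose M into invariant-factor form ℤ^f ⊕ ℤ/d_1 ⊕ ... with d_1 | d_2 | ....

rank_ℚ(R)=3; free=4−3=1
SNF(R) diag = [2, 6, 6] → torsion [2, 6, 6]

Answer: M ≅ ℤ^1 ⊕ ℤ/2 ⊕ ℤ/6 ⊕ ℤ/6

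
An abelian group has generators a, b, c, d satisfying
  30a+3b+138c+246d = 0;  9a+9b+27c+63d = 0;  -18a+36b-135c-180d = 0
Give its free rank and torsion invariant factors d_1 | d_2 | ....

Answer: M ≅ ℤ^1 ⊕ ℤ/3 ⊕ ℤ/9 ⊕ ℤ/27

Derivation:
rank_ℚ(R)=3; free=4−3=1
SNF(R) diag = [3, 9, 27] → torsion [3, 9, 27]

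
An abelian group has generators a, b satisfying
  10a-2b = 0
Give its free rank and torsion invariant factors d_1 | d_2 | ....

Answer: M ≅ ℤ^1 ⊕ ℤ/2

Derivation:
rank_ℚ(R)=1; free=2−1=1
SNF(R) diag = [2] → torsion [2]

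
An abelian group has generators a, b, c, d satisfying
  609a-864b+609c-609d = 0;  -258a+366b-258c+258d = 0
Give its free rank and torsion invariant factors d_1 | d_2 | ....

rank_ℚ(R)=2; free=4−2=2
SNF(R) diag = [3, 6] → torsion [3, 6]

Answer: M ≅ ℤ^2 ⊕ ℤ/3 ⊕ ℤ/6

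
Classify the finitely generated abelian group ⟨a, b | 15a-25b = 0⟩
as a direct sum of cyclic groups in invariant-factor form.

rank_ℚ(R)=1; free=2−1=1
SNF(R) diag = [5] → torsion [5]

Answer: M ≅ ℤ^1 ⊕ ℤ/5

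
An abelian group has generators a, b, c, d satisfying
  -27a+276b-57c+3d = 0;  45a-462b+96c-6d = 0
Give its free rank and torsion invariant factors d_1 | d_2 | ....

Answer: M ≅ ℤ^2 ⊕ ℤ/3 ⊕ ℤ/9

Derivation:
rank_ℚ(R)=2; free=4−2=2
SNF(R) diag = [3, 9] → torsion [3, 9]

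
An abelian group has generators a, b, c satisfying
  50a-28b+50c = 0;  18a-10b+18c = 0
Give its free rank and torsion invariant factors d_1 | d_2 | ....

rank_ℚ(R)=2; free=3−2=1
SNF(R) diag = [2, 2] → torsion [2, 2]

Answer: M ≅ ℤ^1 ⊕ ℤ/2 ⊕ ℤ/2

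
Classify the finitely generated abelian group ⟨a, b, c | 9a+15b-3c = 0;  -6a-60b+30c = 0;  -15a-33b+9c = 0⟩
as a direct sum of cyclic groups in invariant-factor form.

Answer: M ≅ ℤ/3 ⊕ ℤ/6 ⊕ ℤ/12

Derivation:
rank_ℚ(R)=3; free=3−3=0
SNF(R) diag = [3, 6, 12] → torsion [3, 6, 12]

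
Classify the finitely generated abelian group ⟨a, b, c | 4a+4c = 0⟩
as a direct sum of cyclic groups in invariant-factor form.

Answer: M ≅ ℤ^2 ⊕ ℤ/4

Derivation:
rank_ℚ(R)=1; free=3−1=2
SNF(R) diag = [4] → torsion [4]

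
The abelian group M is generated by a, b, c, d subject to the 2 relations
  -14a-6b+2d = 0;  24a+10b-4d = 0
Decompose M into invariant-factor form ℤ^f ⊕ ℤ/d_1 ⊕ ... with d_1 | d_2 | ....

rank_ℚ(R)=2; free=4−2=2
SNF(R) diag = [2, 2] → torsion [2, 2]

Answer: M ≅ ℤ^2 ⊕ ℤ/2 ⊕ ℤ/2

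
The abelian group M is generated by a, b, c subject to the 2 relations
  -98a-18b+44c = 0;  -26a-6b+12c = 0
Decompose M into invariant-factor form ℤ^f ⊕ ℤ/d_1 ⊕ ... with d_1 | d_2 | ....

Answer: M ≅ ℤ^1 ⊕ ℤ/2 ⊕ ℤ/4

Derivation:
rank_ℚ(R)=2; free=3−2=1
SNF(R) diag = [2, 4] → torsion [2, 4]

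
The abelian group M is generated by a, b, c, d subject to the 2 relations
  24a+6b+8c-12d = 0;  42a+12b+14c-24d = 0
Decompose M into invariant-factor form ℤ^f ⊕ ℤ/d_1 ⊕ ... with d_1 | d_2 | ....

Answer: M ≅ ℤ^2 ⊕ ℤ/2 ⊕ ℤ/6

Derivation:
rank_ℚ(R)=2; free=4−2=2
SNF(R) diag = [2, 6] → torsion [2, 6]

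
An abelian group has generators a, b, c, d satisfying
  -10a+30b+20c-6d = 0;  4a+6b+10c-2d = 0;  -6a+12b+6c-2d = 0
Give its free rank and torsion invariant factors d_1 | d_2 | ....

rank_ℚ(R)=3; free=4−3=1
SNF(R) diag = [2, 2, 6] → torsion [2, 2, 6]

Answer: M ≅ ℤ^1 ⊕ ℤ/2 ⊕ ℤ/2 ⊕ ℤ/6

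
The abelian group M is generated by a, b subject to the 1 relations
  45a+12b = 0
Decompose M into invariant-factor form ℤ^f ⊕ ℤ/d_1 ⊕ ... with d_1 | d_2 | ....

Answer: M ≅ ℤ^1 ⊕ ℤ/3

Derivation:
rank_ℚ(R)=1; free=2−1=1
SNF(R) diag = [3] → torsion [3]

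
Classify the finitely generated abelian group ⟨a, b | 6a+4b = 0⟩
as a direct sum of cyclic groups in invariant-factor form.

Answer: M ≅ ℤ^1 ⊕ ℤ/2

Derivation:
rank_ℚ(R)=1; free=2−1=1
SNF(R) diag = [2] → torsion [2]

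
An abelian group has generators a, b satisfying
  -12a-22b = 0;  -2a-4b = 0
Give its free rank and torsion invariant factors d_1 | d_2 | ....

rank_ℚ(R)=2; free=2−2=0
SNF(R) diag = [2, 2] → torsion [2, 2]

Answer: M ≅ ℤ/2 ⊕ ℤ/2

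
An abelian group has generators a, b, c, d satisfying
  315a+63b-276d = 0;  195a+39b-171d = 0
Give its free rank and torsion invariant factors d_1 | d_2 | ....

Answer: M ≅ ℤ^2 ⊕ ℤ/3 ⊕ ℤ/3

Derivation:
rank_ℚ(R)=2; free=4−2=2
SNF(R) diag = [3, 3] → torsion [3, 3]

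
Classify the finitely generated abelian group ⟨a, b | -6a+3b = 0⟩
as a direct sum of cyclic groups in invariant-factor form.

Answer: M ≅ ℤ^1 ⊕ ℤ/3

Derivation:
rank_ℚ(R)=1; free=2−1=1
SNF(R) diag = [3] → torsion [3]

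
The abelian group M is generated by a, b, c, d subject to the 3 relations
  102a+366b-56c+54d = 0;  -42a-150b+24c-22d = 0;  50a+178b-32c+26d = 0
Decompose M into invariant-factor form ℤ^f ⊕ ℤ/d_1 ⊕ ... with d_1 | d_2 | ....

Answer: M ≅ ℤ^1 ⊕ ℤ/2 ⊕ ℤ/4 ⊕ ℤ/8

Derivation:
rank_ℚ(R)=3; free=4−3=1
SNF(R) diag = [2, 4, 8] → torsion [2, 4, 8]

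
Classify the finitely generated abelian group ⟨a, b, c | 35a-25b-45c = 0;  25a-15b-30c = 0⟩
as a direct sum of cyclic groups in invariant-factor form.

Answer: M ≅ ℤ^1 ⊕ ℤ/5 ⊕ ℤ/5

Derivation:
rank_ℚ(R)=2; free=3−2=1
SNF(R) diag = [5, 5] → torsion [5, 5]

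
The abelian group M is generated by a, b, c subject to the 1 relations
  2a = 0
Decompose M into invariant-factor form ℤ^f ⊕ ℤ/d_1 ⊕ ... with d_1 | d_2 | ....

rank_ℚ(R)=1; free=3−1=2
SNF(R) diag = [2] → torsion [2]

Answer: M ≅ ℤ^2 ⊕ ℤ/2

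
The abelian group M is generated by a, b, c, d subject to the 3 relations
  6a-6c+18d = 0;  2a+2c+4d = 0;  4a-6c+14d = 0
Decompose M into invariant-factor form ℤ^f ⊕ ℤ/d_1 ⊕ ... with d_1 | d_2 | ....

rank_ℚ(R)=3; free=4−3=1
SNF(R) diag = [2, 2, 6] → torsion [2, 2, 6]

Answer: M ≅ ℤ^1 ⊕ ℤ/2 ⊕ ℤ/2 ⊕ ℤ/6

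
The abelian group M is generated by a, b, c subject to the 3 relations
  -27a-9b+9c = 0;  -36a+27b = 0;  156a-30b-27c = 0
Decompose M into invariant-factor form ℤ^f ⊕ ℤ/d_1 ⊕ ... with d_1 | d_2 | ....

Answer: M ≅ ℤ/3 ⊕ ℤ/9 ⊕ ℤ/9

Derivation:
rank_ℚ(R)=3; free=3−3=0
SNF(R) diag = [3, 9, 9] → torsion [3, 9, 9]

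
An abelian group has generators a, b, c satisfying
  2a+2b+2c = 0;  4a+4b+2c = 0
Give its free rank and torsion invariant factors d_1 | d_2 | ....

rank_ℚ(R)=2; free=3−2=1
SNF(R) diag = [2, 2] → torsion [2, 2]

Answer: M ≅ ℤ^1 ⊕ ℤ/2 ⊕ ℤ/2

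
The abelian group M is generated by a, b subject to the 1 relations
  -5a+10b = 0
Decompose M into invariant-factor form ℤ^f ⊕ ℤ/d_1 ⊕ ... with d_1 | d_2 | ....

rank_ℚ(R)=1; free=2−1=1
SNF(R) diag = [5] → torsion [5]

Answer: M ≅ ℤ^1 ⊕ ℤ/5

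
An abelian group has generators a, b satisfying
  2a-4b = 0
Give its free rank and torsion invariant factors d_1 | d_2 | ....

Answer: M ≅ ℤ^1 ⊕ ℤ/2

Derivation:
rank_ℚ(R)=1; free=2−1=1
SNF(R) diag = [2] → torsion [2]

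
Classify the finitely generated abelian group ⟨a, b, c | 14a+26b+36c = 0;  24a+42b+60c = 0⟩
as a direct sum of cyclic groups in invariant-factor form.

Answer: M ≅ ℤ^1 ⊕ ℤ/2 ⊕ ℤ/6

Derivation:
rank_ℚ(R)=2; free=3−2=1
SNF(R) diag = [2, 6] → torsion [2, 6]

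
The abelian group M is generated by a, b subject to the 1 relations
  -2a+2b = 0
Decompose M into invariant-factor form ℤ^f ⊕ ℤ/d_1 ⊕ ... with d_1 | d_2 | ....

Answer: M ≅ ℤ^1 ⊕ ℤ/2

Derivation:
rank_ℚ(R)=1; free=2−1=1
SNF(R) diag = [2] → torsion [2]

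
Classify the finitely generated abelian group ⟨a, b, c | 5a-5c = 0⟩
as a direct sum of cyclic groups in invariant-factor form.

rank_ℚ(R)=1; free=3−1=2
SNF(R) diag = [5] → torsion [5]

Answer: M ≅ ℤ^2 ⊕ ℤ/5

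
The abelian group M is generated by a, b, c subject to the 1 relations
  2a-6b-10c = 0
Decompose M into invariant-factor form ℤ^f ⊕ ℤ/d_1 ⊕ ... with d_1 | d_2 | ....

rank_ℚ(R)=1; free=3−1=2
SNF(R) diag = [2] → torsion [2]

Answer: M ≅ ℤ^2 ⊕ ℤ/2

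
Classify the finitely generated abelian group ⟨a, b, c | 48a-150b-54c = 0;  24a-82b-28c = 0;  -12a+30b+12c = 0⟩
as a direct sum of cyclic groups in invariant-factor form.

rank_ℚ(R)=3; free=3−3=0
SNF(R) diag = [2, 6, 12] → torsion [2, 6, 12]

Answer: M ≅ ℤ/2 ⊕ ℤ/6 ⊕ ℤ/12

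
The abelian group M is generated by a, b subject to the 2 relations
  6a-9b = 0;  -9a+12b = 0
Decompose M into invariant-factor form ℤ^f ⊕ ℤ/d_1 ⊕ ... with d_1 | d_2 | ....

Answer: M ≅ ℤ/3 ⊕ ℤ/3

Derivation:
rank_ℚ(R)=2; free=2−2=0
SNF(R) diag = [3, 3] → torsion [3, 3]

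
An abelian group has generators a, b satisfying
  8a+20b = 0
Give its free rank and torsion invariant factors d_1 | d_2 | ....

rank_ℚ(R)=1; free=2−1=1
SNF(R) diag = [4] → torsion [4]

Answer: M ≅ ℤ^1 ⊕ ℤ/4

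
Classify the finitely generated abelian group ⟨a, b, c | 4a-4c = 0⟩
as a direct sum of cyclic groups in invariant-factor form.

Answer: M ≅ ℤ^2 ⊕ ℤ/4

Derivation:
rank_ℚ(R)=1; free=3−1=2
SNF(R) diag = [4] → torsion [4]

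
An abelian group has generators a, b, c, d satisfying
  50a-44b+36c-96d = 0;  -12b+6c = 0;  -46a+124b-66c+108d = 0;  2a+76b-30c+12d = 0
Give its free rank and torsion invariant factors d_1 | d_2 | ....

rank_ℚ(R)=4; free=4−4=0
SNF(R) diag = [2, 6, 12, 24] → torsion [2, 6, 12, 24]

Answer: M ≅ ℤ/2 ⊕ ℤ/6 ⊕ ℤ/12 ⊕ ℤ/24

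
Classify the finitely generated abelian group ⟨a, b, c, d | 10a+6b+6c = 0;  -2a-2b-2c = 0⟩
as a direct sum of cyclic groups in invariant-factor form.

Answer: M ≅ ℤ^2 ⊕ ℤ/2 ⊕ ℤ/4

Derivation:
rank_ℚ(R)=2; free=4−2=2
SNF(R) diag = [2, 4] → torsion [2, 4]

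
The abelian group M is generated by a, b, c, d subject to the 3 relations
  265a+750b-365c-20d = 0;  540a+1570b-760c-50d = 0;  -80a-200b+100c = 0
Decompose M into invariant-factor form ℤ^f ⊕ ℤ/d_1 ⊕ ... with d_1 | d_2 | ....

rank_ℚ(R)=3; free=4−3=1
SNF(R) diag = [5, 10, 20] → torsion [5, 10, 20]

Answer: M ≅ ℤ^1 ⊕ ℤ/5 ⊕ ℤ/10 ⊕ ℤ/20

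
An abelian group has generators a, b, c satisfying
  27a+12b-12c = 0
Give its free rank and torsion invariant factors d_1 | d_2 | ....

rank_ℚ(R)=1; free=3−1=2
SNF(R) diag = [3] → torsion [3]

Answer: M ≅ ℤ^2 ⊕ ℤ/3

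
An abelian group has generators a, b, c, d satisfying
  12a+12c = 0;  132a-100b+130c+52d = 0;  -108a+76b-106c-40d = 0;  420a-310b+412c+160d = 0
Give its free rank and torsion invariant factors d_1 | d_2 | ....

rank_ℚ(R)=4; free=4−4=0
SNF(R) diag = [2, 6, 12, 12] → torsion [2, 6, 12, 12]

Answer: M ≅ ℤ/2 ⊕ ℤ/6 ⊕ ℤ/12 ⊕ ℤ/12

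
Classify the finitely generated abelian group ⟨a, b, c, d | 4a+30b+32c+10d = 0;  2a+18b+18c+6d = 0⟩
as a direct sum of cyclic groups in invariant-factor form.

rank_ℚ(R)=2; free=4−2=2
SNF(R) diag = [2, 2] → torsion [2, 2]

Answer: M ≅ ℤ^2 ⊕ ℤ/2 ⊕ ℤ/2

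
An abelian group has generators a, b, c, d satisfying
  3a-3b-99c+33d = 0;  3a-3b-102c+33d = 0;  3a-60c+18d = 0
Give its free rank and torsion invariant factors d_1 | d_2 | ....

Answer: M ≅ ℤ^1 ⊕ ℤ/3 ⊕ ℤ/3 ⊕ ℤ/3

Derivation:
rank_ℚ(R)=3; free=4−3=1
SNF(R) diag = [3, 3, 3] → torsion [3, 3, 3]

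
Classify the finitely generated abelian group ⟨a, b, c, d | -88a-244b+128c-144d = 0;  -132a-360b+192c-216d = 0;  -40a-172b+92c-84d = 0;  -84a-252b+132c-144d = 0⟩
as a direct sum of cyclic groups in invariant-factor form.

rank_ℚ(R)=4; free=4−4=0
SNF(R) diag = [4, 12, 12, 36] → torsion [4, 12, 12, 36]

Answer: M ≅ ℤ/4 ⊕ ℤ/12 ⊕ ℤ/12 ⊕ ℤ/36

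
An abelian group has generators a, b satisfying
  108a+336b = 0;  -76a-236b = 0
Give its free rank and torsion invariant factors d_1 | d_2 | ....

rank_ℚ(R)=2; free=2−2=0
SNF(R) diag = [4, 12] → torsion [4, 12]

Answer: M ≅ ℤ/4 ⊕ ℤ/12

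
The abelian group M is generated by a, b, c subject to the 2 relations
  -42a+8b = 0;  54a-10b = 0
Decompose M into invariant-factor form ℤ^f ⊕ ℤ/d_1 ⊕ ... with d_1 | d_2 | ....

rank_ℚ(R)=2; free=3−2=1
SNF(R) diag = [2, 6] → torsion [2, 6]

Answer: M ≅ ℤ^1 ⊕ ℤ/2 ⊕ ℤ/6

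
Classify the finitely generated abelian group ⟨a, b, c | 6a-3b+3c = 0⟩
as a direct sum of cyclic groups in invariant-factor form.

rank_ℚ(R)=1; free=3−1=2
SNF(R) diag = [3] → torsion [3]

Answer: M ≅ ℤ^2 ⊕ ℤ/3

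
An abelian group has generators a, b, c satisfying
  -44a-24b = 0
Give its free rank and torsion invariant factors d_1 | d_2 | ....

Answer: M ≅ ℤ^2 ⊕ ℤ/4

Derivation:
rank_ℚ(R)=1; free=3−1=2
SNF(R) diag = [4] → torsion [4]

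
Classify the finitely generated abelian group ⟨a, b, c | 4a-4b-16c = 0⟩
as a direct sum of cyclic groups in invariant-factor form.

rank_ℚ(R)=1; free=3−1=2
SNF(R) diag = [4] → torsion [4]

Answer: M ≅ ℤ^2 ⊕ ℤ/4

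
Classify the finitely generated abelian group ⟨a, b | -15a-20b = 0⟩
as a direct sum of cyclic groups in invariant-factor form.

rank_ℚ(R)=1; free=2−1=1
SNF(R) diag = [5] → torsion [5]

Answer: M ≅ ℤ^1 ⊕ ℤ/5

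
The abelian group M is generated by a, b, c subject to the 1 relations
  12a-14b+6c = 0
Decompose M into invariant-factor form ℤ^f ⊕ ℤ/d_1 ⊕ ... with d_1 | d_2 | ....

Answer: M ≅ ℤ^2 ⊕ ℤ/2

Derivation:
rank_ℚ(R)=1; free=3−1=2
SNF(R) diag = [2] → torsion [2]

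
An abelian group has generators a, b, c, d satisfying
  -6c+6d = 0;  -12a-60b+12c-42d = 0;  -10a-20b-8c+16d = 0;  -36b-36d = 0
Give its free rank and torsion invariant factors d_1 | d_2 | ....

rank_ℚ(R)=4; free=4−4=0
SNF(R) diag = [2, 6, 18, 36] → torsion [2, 6, 18, 36]

Answer: M ≅ ℤ/2 ⊕ ℤ/6 ⊕ ℤ/18 ⊕ ℤ/36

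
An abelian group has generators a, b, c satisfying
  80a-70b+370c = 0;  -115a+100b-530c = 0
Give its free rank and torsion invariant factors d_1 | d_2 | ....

Answer: M ≅ ℤ^1 ⊕ ℤ/5 ⊕ ℤ/10

Derivation:
rank_ℚ(R)=2; free=3−2=1
SNF(R) diag = [5, 10] → torsion [5, 10]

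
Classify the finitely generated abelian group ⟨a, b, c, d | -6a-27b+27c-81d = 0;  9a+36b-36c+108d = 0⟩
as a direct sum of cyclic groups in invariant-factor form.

Answer: M ≅ ℤ^2 ⊕ ℤ/3 ⊕ ℤ/9

Derivation:
rank_ℚ(R)=2; free=4−2=2
SNF(R) diag = [3, 9] → torsion [3, 9]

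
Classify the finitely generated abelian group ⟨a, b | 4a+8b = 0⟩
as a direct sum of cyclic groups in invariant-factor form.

Answer: M ≅ ℤ^1 ⊕ ℤ/4

Derivation:
rank_ℚ(R)=1; free=2−1=1
SNF(R) diag = [4] → torsion [4]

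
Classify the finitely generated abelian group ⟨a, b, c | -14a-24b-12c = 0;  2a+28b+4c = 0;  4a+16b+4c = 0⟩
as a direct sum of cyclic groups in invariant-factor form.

Answer: M ≅ ℤ/2 ⊕ ℤ/4 ⊕ ℤ/12

Derivation:
rank_ℚ(R)=3; free=3−3=0
SNF(R) diag = [2, 4, 12] → torsion [2, 4, 12]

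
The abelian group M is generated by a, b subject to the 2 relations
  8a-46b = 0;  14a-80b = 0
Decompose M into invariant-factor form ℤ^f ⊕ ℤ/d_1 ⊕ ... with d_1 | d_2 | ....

rank_ℚ(R)=2; free=2−2=0
SNF(R) diag = [2, 2] → torsion [2, 2]

Answer: M ≅ ℤ/2 ⊕ ℤ/2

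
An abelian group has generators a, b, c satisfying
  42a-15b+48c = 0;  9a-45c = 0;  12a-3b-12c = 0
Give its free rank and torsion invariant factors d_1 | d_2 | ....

rank_ℚ(R)=3; free=3−3=0
SNF(R) diag = [3, 9, 18] → torsion [3, 9, 18]

Answer: M ≅ ℤ/3 ⊕ ℤ/9 ⊕ ℤ/18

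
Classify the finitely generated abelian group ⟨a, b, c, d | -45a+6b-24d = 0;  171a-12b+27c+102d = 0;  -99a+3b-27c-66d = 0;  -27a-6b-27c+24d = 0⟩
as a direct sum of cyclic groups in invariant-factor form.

Answer: M ≅ ℤ/3 ⊕ ℤ/9 ⊕ ℤ/27 ⊕ ℤ/54

Derivation:
rank_ℚ(R)=4; free=4−4=0
SNF(R) diag = [3, 9, 27, 54] → torsion [3, 9, 27, 54]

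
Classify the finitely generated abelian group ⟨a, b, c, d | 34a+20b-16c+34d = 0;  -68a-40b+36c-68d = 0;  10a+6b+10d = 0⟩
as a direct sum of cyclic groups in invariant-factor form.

rank_ℚ(R)=3; free=4−3=1
SNF(R) diag = [2, 2, 4] → torsion [2, 2, 4]

Answer: M ≅ ℤ^1 ⊕ ℤ/2 ⊕ ℤ/2 ⊕ ℤ/4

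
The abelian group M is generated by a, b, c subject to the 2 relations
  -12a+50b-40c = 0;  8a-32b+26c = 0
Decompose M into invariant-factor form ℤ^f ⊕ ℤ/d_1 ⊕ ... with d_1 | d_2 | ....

Answer: M ≅ ℤ^1 ⊕ ℤ/2 ⊕ ℤ/2

Derivation:
rank_ℚ(R)=2; free=3−2=1
SNF(R) diag = [2, 2] → torsion [2, 2]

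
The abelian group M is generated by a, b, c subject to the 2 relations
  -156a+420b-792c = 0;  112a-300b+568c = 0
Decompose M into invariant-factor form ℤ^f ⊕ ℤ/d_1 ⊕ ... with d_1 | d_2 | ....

Answer: M ≅ ℤ^1 ⊕ ℤ/4 ⊕ ℤ/12

Derivation:
rank_ℚ(R)=2; free=3−2=1
SNF(R) diag = [4, 12] → torsion [4, 12]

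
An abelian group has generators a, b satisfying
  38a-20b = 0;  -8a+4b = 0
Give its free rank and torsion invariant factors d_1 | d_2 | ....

Answer: M ≅ ℤ/2 ⊕ ℤ/4

Derivation:
rank_ℚ(R)=2; free=2−2=0
SNF(R) diag = [2, 4] → torsion [2, 4]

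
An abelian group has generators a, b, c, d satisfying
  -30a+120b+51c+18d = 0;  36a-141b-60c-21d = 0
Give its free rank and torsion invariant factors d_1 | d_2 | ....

rank_ℚ(R)=2; free=4−2=2
SNF(R) diag = [3, 3] → torsion [3, 3]

Answer: M ≅ ℤ^2 ⊕ ℤ/3 ⊕ ℤ/3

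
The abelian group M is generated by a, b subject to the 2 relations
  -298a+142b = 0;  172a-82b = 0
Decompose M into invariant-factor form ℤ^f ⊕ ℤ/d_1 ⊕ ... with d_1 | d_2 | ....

rank_ℚ(R)=2; free=2−2=0
SNF(R) diag = [2, 6] → torsion [2, 6]

Answer: M ≅ ℤ/2 ⊕ ℤ/6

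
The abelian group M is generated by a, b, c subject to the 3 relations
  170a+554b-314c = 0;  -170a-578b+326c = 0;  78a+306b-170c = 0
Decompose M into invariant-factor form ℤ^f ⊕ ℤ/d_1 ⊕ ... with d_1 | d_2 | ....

Answer: M ≅ ℤ/2 ⊕ ℤ/4 ⊕ ℤ/12

Derivation:
rank_ℚ(R)=3; free=3−3=0
SNF(R) diag = [2, 4, 12] → torsion [2, 4, 12]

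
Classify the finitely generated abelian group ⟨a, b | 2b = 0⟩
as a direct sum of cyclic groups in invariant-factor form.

rank_ℚ(R)=1; free=2−1=1
SNF(R) diag = [2] → torsion [2]

Answer: M ≅ ℤ^1 ⊕ ℤ/2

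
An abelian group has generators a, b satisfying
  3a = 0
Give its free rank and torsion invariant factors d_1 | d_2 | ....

Answer: M ≅ ℤ^1 ⊕ ℤ/3

Derivation:
rank_ℚ(R)=1; free=2−1=1
SNF(R) diag = [3] → torsion [3]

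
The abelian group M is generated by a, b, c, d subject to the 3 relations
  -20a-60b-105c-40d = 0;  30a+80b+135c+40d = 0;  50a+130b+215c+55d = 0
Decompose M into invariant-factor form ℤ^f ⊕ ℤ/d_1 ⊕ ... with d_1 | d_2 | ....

rank_ℚ(R)=3; free=4−3=1
SNF(R) diag = [5, 5, 10] → torsion [5, 5, 10]

Answer: M ≅ ℤ^1 ⊕ ℤ/5 ⊕ ℤ/5 ⊕ ℤ/10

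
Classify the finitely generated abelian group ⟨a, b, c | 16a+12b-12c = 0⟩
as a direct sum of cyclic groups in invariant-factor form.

Answer: M ≅ ℤ^2 ⊕ ℤ/4

Derivation:
rank_ℚ(R)=1; free=3−1=2
SNF(R) diag = [4] → torsion [4]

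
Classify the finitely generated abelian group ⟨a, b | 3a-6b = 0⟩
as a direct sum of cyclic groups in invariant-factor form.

Answer: M ≅ ℤ^1 ⊕ ℤ/3

Derivation:
rank_ℚ(R)=1; free=2−1=1
SNF(R) diag = [3] → torsion [3]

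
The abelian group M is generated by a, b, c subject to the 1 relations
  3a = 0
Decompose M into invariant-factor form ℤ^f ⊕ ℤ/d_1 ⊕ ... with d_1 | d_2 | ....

Answer: M ≅ ℤ^2 ⊕ ℤ/3

Derivation:
rank_ℚ(R)=1; free=3−1=2
SNF(R) diag = [3] → torsion [3]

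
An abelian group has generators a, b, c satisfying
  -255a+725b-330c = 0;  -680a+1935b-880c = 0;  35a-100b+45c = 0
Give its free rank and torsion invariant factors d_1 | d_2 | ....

rank_ℚ(R)=3; free=3−3=0
SNF(R) diag = [5, 5, 5] → torsion [5, 5, 5]

Answer: M ≅ ℤ/5 ⊕ ℤ/5 ⊕ ℤ/5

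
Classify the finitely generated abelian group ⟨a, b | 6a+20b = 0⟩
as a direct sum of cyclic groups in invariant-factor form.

Answer: M ≅ ℤ^1 ⊕ ℤ/2

Derivation:
rank_ℚ(R)=1; free=2−1=1
SNF(R) diag = [2] → torsion [2]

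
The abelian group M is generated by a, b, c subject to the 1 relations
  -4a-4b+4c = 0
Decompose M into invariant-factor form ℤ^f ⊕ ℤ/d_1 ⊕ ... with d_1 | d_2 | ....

Answer: M ≅ ℤ^2 ⊕ ℤ/4

Derivation:
rank_ℚ(R)=1; free=3−1=2
SNF(R) diag = [4] → torsion [4]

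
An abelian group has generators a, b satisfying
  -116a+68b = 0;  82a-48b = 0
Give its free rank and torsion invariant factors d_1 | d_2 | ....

rank_ℚ(R)=2; free=2−2=0
SNF(R) diag = [2, 4] → torsion [2, 4]

Answer: M ≅ ℤ/2 ⊕ ℤ/4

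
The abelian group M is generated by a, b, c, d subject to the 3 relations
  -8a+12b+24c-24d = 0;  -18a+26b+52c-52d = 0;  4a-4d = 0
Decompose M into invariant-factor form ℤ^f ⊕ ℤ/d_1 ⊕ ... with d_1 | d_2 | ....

Answer: M ≅ ℤ^1 ⊕ ℤ/2 ⊕ ℤ/4 ⊕ ℤ/4

Derivation:
rank_ℚ(R)=3; free=4−3=1
SNF(R) diag = [2, 4, 4] → torsion [2, 4, 4]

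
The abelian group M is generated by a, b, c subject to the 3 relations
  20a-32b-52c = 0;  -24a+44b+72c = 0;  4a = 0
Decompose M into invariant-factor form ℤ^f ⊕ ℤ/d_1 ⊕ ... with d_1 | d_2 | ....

rank_ℚ(R)=3; free=3−3=0
SNF(R) diag = [4, 4, 4] → torsion [4, 4, 4]

Answer: M ≅ ℤ/4 ⊕ ℤ/4 ⊕ ℤ/4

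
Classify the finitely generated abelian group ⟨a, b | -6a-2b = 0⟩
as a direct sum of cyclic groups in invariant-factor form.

Answer: M ≅ ℤ^1 ⊕ ℤ/2

Derivation:
rank_ℚ(R)=1; free=2−1=1
SNF(R) diag = [2] → torsion [2]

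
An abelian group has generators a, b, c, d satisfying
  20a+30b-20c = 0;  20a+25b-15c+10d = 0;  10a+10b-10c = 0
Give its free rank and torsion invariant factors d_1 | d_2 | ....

rank_ℚ(R)=3; free=4−3=1
SNF(R) diag = [5, 10, 10] → torsion [5, 10, 10]

Answer: M ≅ ℤ^1 ⊕ ℤ/5 ⊕ ℤ/10 ⊕ ℤ/10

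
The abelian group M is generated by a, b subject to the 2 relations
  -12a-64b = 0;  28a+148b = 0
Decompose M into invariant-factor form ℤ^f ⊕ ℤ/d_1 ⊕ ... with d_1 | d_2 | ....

rank_ℚ(R)=2; free=2−2=0
SNF(R) diag = [4, 4] → torsion [4, 4]

Answer: M ≅ ℤ/4 ⊕ ℤ/4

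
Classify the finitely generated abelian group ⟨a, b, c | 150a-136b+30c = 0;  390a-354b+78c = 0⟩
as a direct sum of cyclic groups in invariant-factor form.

Answer: M ≅ ℤ^1 ⊕ ℤ/2 ⊕ ℤ/6

Derivation:
rank_ℚ(R)=2; free=3−2=1
SNF(R) diag = [2, 6] → torsion [2, 6]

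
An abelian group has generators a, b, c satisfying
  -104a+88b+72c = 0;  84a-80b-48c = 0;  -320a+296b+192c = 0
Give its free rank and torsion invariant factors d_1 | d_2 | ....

Answer: M ≅ ℤ/4 ⊕ ℤ/8 ⊕ ℤ/24

Derivation:
rank_ℚ(R)=3; free=3−3=0
SNF(R) diag = [4, 8, 24] → torsion [4, 8, 24]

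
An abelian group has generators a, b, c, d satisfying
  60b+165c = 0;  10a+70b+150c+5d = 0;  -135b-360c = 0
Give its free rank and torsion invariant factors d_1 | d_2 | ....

Answer: M ≅ ℤ^1 ⊕ ℤ/5 ⊕ ℤ/15 ⊕ ℤ/45

Derivation:
rank_ℚ(R)=3; free=4−3=1
SNF(R) diag = [5, 15, 45] → torsion [5, 15, 45]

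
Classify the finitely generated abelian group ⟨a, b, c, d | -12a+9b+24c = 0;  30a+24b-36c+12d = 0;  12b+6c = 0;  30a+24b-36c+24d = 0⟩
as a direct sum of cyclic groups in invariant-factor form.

Answer: M ≅ ℤ/3 ⊕ ℤ/6 ⊕ ℤ/6 ⊕ ℤ/12

Derivation:
rank_ℚ(R)=4; free=4−4=0
SNF(R) diag = [3, 6, 6, 12] → torsion [3, 6, 6, 12]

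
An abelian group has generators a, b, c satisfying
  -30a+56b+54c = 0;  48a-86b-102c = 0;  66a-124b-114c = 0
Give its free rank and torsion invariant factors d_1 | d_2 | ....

rank_ℚ(R)=3; free=3−3=0
SNF(R) diag = [2, 6, 12] → torsion [2, 6, 12]

Answer: M ≅ ℤ/2 ⊕ ℤ/6 ⊕ ℤ/12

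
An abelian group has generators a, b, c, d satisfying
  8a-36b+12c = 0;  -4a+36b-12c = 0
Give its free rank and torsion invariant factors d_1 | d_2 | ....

Answer: M ≅ ℤ^2 ⊕ ℤ/4 ⊕ ℤ/12

Derivation:
rank_ℚ(R)=2; free=4−2=2
SNF(R) diag = [4, 12] → torsion [4, 12]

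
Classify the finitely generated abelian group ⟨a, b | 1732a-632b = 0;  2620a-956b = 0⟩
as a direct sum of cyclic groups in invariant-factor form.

rank_ℚ(R)=2; free=2−2=0
SNF(R) diag = [4, 12] → torsion [4, 12]

Answer: M ≅ ℤ/4 ⊕ ℤ/12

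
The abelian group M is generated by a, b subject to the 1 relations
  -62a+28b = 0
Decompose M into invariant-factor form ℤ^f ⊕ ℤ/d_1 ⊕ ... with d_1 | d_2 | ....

rank_ℚ(R)=1; free=2−1=1
SNF(R) diag = [2] → torsion [2]

Answer: M ≅ ℤ^1 ⊕ ℤ/2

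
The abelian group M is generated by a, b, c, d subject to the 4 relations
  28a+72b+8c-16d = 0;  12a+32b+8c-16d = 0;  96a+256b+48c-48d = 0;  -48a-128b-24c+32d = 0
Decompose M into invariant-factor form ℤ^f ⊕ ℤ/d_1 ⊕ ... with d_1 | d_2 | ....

rank_ℚ(R)=4; free=4−4=0
SNF(R) diag = [4, 8, 8, 16] → torsion [4, 8, 8, 16]

Answer: M ≅ ℤ/4 ⊕ ℤ/8 ⊕ ℤ/8 ⊕ ℤ/16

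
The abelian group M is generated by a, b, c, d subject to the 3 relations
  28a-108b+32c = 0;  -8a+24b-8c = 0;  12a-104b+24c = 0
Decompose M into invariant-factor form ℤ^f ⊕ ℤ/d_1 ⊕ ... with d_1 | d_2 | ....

rank_ℚ(R)=3; free=4−3=1
SNF(R) diag = [4, 4, 8] → torsion [4, 4, 8]

Answer: M ≅ ℤ^1 ⊕ ℤ/4 ⊕ ℤ/4 ⊕ ℤ/8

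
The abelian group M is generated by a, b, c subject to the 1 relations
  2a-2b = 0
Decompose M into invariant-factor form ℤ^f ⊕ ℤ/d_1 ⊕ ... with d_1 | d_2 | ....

rank_ℚ(R)=1; free=3−1=2
SNF(R) diag = [2] → torsion [2]

Answer: M ≅ ℤ^2 ⊕ ℤ/2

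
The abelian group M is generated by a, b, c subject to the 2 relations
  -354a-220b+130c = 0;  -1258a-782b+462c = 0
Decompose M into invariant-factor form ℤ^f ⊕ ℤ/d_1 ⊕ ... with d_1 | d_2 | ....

Answer: M ≅ ℤ^1 ⊕ ℤ/2 ⊕ ℤ/2

Derivation:
rank_ℚ(R)=2; free=3−2=1
SNF(R) diag = [2, 2] → torsion [2, 2]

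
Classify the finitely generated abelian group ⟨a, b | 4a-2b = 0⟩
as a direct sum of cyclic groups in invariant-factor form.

Answer: M ≅ ℤ^1 ⊕ ℤ/2

Derivation:
rank_ℚ(R)=1; free=2−1=1
SNF(R) diag = [2] → torsion [2]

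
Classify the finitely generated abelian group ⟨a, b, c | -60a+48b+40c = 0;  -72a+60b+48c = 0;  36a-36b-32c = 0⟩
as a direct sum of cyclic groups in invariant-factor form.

rank_ℚ(R)=3; free=3−3=0
SNF(R) diag = [4, 12, 24] → torsion [4, 12, 24]

Answer: M ≅ ℤ/4 ⊕ ℤ/12 ⊕ ℤ/24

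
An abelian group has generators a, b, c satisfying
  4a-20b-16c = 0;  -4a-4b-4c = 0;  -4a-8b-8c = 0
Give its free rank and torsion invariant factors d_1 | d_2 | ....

rank_ℚ(R)=3; free=3−3=0
SNF(R) diag = [4, 4, 4] → torsion [4, 4, 4]

Answer: M ≅ ℤ/4 ⊕ ℤ/4 ⊕ ℤ/4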